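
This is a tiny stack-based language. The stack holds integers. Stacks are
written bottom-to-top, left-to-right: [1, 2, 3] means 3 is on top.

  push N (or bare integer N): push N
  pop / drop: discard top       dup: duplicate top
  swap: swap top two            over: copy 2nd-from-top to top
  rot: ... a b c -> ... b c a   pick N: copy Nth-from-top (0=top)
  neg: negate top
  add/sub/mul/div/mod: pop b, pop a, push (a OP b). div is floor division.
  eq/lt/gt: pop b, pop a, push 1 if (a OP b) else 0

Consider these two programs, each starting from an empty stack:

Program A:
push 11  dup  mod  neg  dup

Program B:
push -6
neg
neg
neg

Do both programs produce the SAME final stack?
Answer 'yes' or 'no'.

Answer: no

Derivation:
Program A trace:
  After 'push 11': [11]
  After 'dup': [11, 11]
  After 'mod': [0]
  After 'neg': [0]
  After 'dup': [0, 0]
Program A final stack: [0, 0]

Program B trace:
  After 'push -6': [-6]
  After 'neg': [6]
  After 'neg': [-6]
  After 'neg': [6]
Program B final stack: [6]
Same: no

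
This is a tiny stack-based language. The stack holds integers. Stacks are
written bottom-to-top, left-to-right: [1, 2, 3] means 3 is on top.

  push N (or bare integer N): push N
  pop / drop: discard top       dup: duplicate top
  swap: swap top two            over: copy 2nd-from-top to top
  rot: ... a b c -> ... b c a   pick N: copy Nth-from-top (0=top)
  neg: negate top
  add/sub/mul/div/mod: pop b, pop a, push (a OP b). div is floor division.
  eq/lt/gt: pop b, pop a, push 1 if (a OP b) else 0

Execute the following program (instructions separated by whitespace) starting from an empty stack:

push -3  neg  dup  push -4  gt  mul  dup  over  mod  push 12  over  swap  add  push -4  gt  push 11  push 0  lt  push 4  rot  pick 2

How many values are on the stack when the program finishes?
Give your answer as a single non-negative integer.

After 'push -3': stack = [-3] (depth 1)
After 'neg': stack = [3] (depth 1)
After 'dup': stack = [3, 3] (depth 2)
After 'push -4': stack = [3, 3, -4] (depth 3)
After 'gt': stack = [3, 1] (depth 2)
After 'mul': stack = [3] (depth 1)
After 'dup': stack = [3, 3] (depth 2)
After 'over': stack = [3, 3, 3] (depth 3)
After 'mod': stack = [3, 0] (depth 2)
After 'push 12': stack = [3, 0, 12] (depth 3)
  ...
After 'swap': stack = [3, 0, 0, 12] (depth 4)
After 'add': stack = [3, 0, 12] (depth 3)
After 'push -4': stack = [3, 0, 12, -4] (depth 4)
After 'gt': stack = [3, 0, 1] (depth 3)
After 'push 11': stack = [3, 0, 1, 11] (depth 4)
After 'push 0': stack = [3, 0, 1, 11, 0] (depth 5)
After 'lt': stack = [3, 0, 1, 0] (depth 4)
After 'push 4': stack = [3, 0, 1, 0, 4] (depth 5)
After 'rot': stack = [3, 0, 0, 4, 1] (depth 5)
After 'pick 2': stack = [3, 0, 0, 4, 1, 0] (depth 6)

Answer: 6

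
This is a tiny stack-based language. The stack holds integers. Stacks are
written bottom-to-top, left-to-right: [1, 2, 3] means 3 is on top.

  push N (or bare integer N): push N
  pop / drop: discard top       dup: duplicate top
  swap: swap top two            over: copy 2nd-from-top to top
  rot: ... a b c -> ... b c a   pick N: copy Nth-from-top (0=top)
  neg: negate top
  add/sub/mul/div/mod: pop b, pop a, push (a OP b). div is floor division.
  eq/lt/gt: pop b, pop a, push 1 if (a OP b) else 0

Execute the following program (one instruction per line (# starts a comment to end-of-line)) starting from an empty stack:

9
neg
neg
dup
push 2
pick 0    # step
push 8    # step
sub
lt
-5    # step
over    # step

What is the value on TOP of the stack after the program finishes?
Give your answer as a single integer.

After 'push 9': [9]
After 'neg': [-9]
After 'neg': [9]
After 'dup': [9, 9]
After 'push 2': [9, 9, 2]
After 'pick 0': [9, 9, 2, 2]
After 'push 8': [9, 9, 2, 2, 8]
After 'sub': [9, 9, 2, -6]
After 'lt': [9, 9, 0]
After 'push -5': [9, 9, 0, -5]
After 'over': [9, 9, 0, -5, 0]

Answer: 0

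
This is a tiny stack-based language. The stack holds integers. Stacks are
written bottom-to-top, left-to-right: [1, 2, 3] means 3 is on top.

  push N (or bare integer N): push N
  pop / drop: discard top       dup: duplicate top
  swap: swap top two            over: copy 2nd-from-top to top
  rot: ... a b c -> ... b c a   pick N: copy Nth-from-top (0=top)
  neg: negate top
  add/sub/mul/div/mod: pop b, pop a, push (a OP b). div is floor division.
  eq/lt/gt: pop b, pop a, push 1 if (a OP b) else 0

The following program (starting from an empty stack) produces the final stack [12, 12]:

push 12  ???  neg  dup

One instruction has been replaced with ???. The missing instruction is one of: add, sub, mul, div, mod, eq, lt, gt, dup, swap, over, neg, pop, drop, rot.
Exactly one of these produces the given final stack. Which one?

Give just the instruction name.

Stack before ???: [12]
Stack after ???:  [-12]
The instruction that transforms [12] -> [-12] is: neg

Answer: neg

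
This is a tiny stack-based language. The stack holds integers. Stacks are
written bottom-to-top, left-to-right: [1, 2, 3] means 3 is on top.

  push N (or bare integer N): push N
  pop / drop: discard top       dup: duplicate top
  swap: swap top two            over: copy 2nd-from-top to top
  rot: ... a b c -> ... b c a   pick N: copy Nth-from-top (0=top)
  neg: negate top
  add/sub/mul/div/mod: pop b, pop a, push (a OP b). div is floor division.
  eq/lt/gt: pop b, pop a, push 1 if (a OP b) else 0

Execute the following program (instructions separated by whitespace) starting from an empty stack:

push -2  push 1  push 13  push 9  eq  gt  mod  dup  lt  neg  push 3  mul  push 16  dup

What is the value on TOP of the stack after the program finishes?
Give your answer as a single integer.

After 'push -2': [-2]
After 'push 1': [-2, 1]
After 'push 13': [-2, 1, 13]
After 'push 9': [-2, 1, 13, 9]
After 'eq': [-2, 1, 0]
After 'gt': [-2, 1]
After 'mod': [0]
After 'dup': [0, 0]
After 'lt': [0]
After 'neg': [0]
After 'push 3': [0, 3]
After 'mul': [0]
After 'push 16': [0, 16]
After 'dup': [0, 16, 16]

Answer: 16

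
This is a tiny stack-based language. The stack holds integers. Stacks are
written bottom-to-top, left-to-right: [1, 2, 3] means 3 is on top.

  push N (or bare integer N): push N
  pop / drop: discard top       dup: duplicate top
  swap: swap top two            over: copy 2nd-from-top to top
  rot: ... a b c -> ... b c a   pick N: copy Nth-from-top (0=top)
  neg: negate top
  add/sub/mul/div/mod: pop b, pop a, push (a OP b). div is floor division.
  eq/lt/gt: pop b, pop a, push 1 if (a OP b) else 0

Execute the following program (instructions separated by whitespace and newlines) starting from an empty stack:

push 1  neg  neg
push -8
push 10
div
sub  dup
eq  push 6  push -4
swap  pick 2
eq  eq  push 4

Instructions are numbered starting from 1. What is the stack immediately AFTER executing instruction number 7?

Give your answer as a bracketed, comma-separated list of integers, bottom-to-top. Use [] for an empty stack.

Answer: [2]

Derivation:
Step 1 ('push 1'): [1]
Step 2 ('neg'): [-1]
Step 3 ('neg'): [1]
Step 4 ('push -8'): [1, -8]
Step 5 ('push 10'): [1, -8, 10]
Step 6 ('div'): [1, -1]
Step 7 ('sub'): [2]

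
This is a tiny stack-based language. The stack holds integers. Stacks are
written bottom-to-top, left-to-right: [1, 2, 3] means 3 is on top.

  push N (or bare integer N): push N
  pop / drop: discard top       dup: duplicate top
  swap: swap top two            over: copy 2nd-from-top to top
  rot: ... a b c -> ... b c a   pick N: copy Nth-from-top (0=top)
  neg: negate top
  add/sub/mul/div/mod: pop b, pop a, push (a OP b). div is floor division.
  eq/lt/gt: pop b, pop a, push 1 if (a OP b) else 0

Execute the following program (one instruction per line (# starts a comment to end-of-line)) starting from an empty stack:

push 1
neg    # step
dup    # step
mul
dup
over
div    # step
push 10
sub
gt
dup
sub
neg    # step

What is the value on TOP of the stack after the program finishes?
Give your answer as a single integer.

Answer: 0

Derivation:
After 'push 1': [1]
After 'neg': [-1]
After 'dup': [-1, -1]
After 'mul': [1]
After 'dup': [1, 1]
After 'over': [1, 1, 1]
After 'div': [1, 1]
After 'push 10': [1, 1, 10]
After 'sub': [1, -9]
After 'gt': [1]
After 'dup': [1, 1]
After 'sub': [0]
After 'neg': [0]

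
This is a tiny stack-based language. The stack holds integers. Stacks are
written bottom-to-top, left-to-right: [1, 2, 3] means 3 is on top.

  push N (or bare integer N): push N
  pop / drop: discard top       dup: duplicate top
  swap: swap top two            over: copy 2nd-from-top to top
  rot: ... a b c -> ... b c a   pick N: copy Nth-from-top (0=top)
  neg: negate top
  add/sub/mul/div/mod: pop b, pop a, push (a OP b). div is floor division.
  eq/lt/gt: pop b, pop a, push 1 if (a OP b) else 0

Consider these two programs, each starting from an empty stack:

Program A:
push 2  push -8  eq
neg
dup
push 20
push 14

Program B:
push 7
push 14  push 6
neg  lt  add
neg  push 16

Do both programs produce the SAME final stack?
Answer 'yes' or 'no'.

Program A trace:
  After 'push 2': [2]
  After 'push -8': [2, -8]
  After 'eq': [0]
  After 'neg': [0]
  After 'dup': [0, 0]
  After 'push 20': [0, 0, 20]
  After 'push 14': [0, 0, 20, 14]
Program A final stack: [0, 0, 20, 14]

Program B trace:
  After 'push 7': [7]
  After 'push 14': [7, 14]
  After 'push 6': [7, 14, 6]
  After 'neg': [7, 14, -6]
  After 'lt': [7, 0]
  After 'add': [7]
  After 'neg': [-7]
  After 'push 16': [-7, 16]
Program B final stack: [-7, 16]
Same: no

Answer: no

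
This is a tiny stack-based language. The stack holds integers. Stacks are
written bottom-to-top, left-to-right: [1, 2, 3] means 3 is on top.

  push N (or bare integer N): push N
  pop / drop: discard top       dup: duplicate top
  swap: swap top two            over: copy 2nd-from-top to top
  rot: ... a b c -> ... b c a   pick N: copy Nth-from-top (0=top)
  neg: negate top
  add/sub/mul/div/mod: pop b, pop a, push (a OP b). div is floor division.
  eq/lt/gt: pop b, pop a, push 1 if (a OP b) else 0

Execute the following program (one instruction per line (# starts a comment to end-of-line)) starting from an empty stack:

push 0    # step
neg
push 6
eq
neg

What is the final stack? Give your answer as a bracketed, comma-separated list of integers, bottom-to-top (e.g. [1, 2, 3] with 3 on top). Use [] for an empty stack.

Answer: [0]

Derivation:
After 'push 0': [0]
After 'neg': [0]
After 'push 6': [0, 6]
After 'eq': [0]
After 'neg': [0]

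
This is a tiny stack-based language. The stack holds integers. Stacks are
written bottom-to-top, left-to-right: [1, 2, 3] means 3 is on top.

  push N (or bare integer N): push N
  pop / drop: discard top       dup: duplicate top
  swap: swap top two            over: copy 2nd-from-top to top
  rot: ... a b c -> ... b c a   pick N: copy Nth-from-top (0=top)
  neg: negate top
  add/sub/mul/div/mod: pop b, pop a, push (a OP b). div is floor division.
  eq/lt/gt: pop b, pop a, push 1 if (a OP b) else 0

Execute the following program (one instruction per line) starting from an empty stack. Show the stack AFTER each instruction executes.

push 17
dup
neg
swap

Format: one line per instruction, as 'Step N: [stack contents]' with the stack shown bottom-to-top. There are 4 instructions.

Step 1: [17]
Step 2: [17, 17]
Step 3: [17, -17]
Step 4: [-17, 17]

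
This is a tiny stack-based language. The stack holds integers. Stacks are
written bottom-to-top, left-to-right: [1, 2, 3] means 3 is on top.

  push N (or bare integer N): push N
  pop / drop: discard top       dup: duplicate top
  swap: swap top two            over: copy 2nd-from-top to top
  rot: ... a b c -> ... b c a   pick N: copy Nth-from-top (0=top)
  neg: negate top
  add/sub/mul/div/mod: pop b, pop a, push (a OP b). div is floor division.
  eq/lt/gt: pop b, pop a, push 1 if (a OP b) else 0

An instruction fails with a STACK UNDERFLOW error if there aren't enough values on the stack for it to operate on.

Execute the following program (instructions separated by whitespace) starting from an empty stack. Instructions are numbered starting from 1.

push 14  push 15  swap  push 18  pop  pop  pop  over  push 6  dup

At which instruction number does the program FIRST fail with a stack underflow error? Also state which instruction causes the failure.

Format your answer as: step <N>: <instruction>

Answer: step 8: over

Derivation:
Step 1 ('push 14'): stack = [14], depth = 1
Step 2 ('push 15'): stack = [14, 15], depth = 2
Step 3 ('swap'): stack = [15, 14], depth = 2
Step 4 ('push 18'): stack = [15, 14, 18], depth = 3
Step 5 ('pop'): stack = [15, 14], depth = 2
Step 6 ('pop'): stack = [15], depth = 1
Step 7 ('pop'): stack = [], depth = 0
Step 8 ('over'): needs 2 value(s) but depth is 0 — STACK UNDERFLOW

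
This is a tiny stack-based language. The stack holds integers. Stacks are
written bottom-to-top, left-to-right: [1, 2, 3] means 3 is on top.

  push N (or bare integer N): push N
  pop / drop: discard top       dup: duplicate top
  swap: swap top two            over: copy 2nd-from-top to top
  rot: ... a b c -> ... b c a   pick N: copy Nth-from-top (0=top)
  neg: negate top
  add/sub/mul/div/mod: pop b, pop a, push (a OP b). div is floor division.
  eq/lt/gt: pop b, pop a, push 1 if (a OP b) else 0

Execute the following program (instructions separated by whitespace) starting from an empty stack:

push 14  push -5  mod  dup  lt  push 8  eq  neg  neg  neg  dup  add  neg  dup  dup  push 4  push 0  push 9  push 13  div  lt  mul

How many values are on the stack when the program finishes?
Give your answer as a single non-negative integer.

Answer: 4

Derivation:
After 'push 14': stack = [14] (depth 1)
After 'push -5': stack = [14, -5] (depth 2)
After 'mod': stack = [-1] (depth 1)
After 'dup': stack = [-1, -1] (depth 2)
After 'lt': stack = [0] (depth 1)
After 'push 8': stack = [0, 8] (depth 2)
After 'eq': stack = [0] (depth 1)
After 'neg': stack = [0] (depth 1)
After 'neg': stack = [0] (depth 1)
After 'neg': stack = [0] (depth 1)
  ...
After 'neg': stack = [0] (depth 1)
After 'dup': stack = [0, 0] (depth 2)
After 'dup': stack = [0, 0, 0] (depth 3)
After 'push 4': stack = [0, 0, 0, 4] (depth 4)
After 'push 0': stack = [0, 0, 0, 4, 0] (depth 5)
After 'push 9': stack = [0, 0, 0, 4, 0, 9] (depth 6)
After 'push 13': stack = [0, 0, 0, 4, 0, 9, 13] (depth 7)
After 'div': stack = [0, 0, 0, 4, 0, 0] (depth 6)
After 'lt': stack = [0, 0, 0, 4, 0] (depth 5)
After 'mul': stack = [0, 0, 0, 0] (depth 4)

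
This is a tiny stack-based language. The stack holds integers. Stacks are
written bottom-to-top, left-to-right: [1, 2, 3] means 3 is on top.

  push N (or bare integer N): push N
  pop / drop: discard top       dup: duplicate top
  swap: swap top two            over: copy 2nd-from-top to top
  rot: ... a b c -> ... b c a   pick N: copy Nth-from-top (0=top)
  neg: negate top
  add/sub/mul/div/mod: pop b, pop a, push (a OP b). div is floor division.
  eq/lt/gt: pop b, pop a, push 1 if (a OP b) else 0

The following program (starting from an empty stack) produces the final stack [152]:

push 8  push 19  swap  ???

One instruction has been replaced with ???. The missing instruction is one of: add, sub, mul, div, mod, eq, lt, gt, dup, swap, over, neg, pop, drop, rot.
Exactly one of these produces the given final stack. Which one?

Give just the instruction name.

Stack before ???: [19, 8]
Stack after ???:  [152]
The instruction that transforms [19, 8] -> [152] is: mul

Answer: mul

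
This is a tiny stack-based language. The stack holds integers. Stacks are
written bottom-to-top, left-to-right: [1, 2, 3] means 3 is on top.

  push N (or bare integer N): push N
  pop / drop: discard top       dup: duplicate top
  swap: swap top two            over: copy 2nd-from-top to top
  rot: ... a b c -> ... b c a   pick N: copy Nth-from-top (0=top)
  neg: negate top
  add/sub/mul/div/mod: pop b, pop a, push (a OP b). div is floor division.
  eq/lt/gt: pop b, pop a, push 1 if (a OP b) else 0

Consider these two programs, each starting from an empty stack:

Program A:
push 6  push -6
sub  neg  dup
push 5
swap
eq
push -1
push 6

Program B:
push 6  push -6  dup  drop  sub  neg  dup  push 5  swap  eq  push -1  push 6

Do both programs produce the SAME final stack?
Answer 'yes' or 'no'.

Answer: yes

Derivation:
Program A trace:
  After 'push 6': [6]
  After 'push -6': [6, -6]
  After 'sub': [12]
  After 'neg': [-12]
  After 'dup': [-12, -12]
  After 'push 5': [-12, -12, 5]
  After 'swap': [-12, 5, -12]
  After 'eq': [-12, 0]
  After 'push -1': [-12, 0, -1]
  After 'push 6': [-12, 0, -1, 6]
Program A final stack: [-12, 0, -1, 6]

Program B trace:
  After 'push 6': [6]
  After 'push -6': [6, -6]
  After 'dup': [6, -6, -6]
  After 'drop': [6, -6]
  After 'sub': [12]
  After 'neg': [-12]
  After 'dup': [-12, -12]
  After 'push 5': [-12, -12, 5]
  After 'swap': [-12, 5, -12]
  After 'eq': [-12, 0]
  After 'push -1': [-12, 0, -1]
  After 'push 6': [-12, 0, -1, 6]
Program B final stack: [-12, 0, -1, 6]
Same: yes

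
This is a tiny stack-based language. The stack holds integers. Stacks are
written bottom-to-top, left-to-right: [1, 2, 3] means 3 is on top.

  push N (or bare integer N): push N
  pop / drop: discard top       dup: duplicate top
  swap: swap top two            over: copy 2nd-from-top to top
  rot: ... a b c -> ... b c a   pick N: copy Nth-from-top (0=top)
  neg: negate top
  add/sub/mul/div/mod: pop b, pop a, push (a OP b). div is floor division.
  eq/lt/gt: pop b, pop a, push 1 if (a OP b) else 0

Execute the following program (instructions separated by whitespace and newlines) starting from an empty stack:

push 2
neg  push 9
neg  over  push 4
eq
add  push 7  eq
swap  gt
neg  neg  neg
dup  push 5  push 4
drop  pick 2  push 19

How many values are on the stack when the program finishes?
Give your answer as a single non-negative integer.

Answer: 5

Derivation:
After 'push 2': stack = [2] (depth 1)
After 'neg': stack = [-2] (depth 1)
After 'push 9': stack = [-2, 9] (depth 2)
After 'neg': stack = [-2, -9] (depth 2)
After 'over': stack = [-2, -9, -2] (depth 3)
After 'push 4': stack = [-2, -9, -2, 4] (depth 4)
After 'eq': stack = [-2, -9, 0] (depth 3)
After 'add': stack = [-2, -9] (depth 2)
After 'push 7': stack = [-2, -9, 7] (depth 3)
After 'eq': stack = [-2, 0] (depth 2)
  ...
After 'gt': stack = [1] (depth 1)
After 'neg': stack = [-1] (depth 1)
After 'neg': stack = [1] (depth 1)
After 'neg': stack = [-1] (depth 1)
After 'dup': stack = [-1, -1] (depth 2)
After 'push 5': stack = [-1, -1, 5] (depth 3)
After 'push 4': stack = [-1, -1, 5, 4] (depth 4)
After 'drop': stack = [-1, -1, 5] (depth 3)
After 'pick 2': stack = [-1, -1, 5, -1] (depth 4)
After 'push 19': stack = [-1, -1, 5, -1, 19] (depth 5)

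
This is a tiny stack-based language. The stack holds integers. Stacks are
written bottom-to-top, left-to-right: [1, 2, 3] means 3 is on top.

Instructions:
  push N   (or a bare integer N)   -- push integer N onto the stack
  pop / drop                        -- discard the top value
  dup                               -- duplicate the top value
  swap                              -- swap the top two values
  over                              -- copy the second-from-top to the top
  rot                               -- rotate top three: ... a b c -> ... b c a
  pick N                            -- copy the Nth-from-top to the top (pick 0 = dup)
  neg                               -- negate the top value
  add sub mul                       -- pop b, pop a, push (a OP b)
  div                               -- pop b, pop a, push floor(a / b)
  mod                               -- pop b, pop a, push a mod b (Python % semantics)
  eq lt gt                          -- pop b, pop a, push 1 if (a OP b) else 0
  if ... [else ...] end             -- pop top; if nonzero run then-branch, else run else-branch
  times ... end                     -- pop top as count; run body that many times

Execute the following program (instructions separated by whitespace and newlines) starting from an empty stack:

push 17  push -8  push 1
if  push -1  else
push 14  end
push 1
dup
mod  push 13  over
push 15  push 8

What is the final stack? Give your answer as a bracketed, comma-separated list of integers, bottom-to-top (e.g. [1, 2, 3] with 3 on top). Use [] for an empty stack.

Answer: [17, -8, -1, 0, 13, 0, 15, 8]

Derivation:
After 'push 17': [17]
After 'push -8': [17, -8]
After 'push 1': [17, -8, 1]
After 'if': [17, -8]
After 'push -1': [17, -8, -1]
After 'push 1': [17, -8, -1, 1]
After 'dup': [17, -8, -1, 1, 1]
After 'mod': [17, -8, -1, 0]
After 'push 13': [17, -8, -1, 0, 13]
After 'over': [17, -8, -1, 0, 13, 0]
After 'push 15': [17, -8, -1, 0, 13, 0, 15]
After 'push 8': [17, -8, -1, 0, 13, 0, 15, 8]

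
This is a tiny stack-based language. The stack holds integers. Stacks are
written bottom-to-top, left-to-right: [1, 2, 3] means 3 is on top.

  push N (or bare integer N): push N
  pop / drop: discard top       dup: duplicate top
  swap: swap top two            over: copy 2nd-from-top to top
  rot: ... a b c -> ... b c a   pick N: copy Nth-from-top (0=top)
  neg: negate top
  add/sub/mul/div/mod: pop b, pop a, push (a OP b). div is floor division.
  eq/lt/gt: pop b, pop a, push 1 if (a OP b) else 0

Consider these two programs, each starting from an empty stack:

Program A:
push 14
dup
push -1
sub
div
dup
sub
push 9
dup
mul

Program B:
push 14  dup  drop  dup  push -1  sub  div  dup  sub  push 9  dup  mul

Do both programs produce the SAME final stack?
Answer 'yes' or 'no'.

Program A trace:
  After 'push 14': [14]
  After 'dup': [14, 14]
  After 'push -1': [14, 14, -1]
  After 'sub': [14, 15]
  After 'div': [0]
  After 'dup': [0, 0]
  After 'sub': [0]
  After 'push 9': [0, 9]
  After 'dup': [0, 9, 9]
  After 'mul': [0, 81]
Program A final stack: [0, 81]

Program B trace:
  After 'push 14': [14]
  After 'dup': [14, 14]
  After 'drop': [14]
  After 'dup': [14, 14]
  After 'push -1': [14, 14, -1]
  After 'sub': [14, 15]
  After 'div': [0]
  After 'dup': [0, 0]
  After 'sub': [0]
  After 'push 9': [0, 9]
  After 'dup': [0, 9, 9]
  After 'mul': [0, 81]
Program B final stack: [0, 81]
Same: yes

Answer: yes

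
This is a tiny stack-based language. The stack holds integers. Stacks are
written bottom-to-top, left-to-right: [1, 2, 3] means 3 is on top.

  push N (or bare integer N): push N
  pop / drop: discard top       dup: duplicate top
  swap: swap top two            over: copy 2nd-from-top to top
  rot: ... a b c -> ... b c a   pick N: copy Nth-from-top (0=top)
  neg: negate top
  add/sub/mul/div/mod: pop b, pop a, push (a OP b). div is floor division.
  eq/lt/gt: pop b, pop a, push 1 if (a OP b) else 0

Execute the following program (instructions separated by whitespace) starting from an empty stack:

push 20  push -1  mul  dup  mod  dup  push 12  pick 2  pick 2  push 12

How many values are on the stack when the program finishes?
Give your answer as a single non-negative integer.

After 'push 20': stack = [20] (depth 1)
After 'push -1': stack = [20, -1] (depth 2)
After 'mul': stack = [-20] (depth 1)
After 'dup': stack = [-20, -20] (depth 2)
After 'mod': stack = [0] (depth 1)
After 'dup': stack = [0, 0] (depth 2)
After 'push 12': stack = [0, 0, 12] (depth 3)
After 'pick 2': stack = [0, 0, 12, 0] (depth 4)
After 'pick 2': stack = [0, 0, 12, 0, 0] (depth 5)
After 'push 12': stack = [0, 0, 12, 0, 0, 12] (depth 6)

Answer: 6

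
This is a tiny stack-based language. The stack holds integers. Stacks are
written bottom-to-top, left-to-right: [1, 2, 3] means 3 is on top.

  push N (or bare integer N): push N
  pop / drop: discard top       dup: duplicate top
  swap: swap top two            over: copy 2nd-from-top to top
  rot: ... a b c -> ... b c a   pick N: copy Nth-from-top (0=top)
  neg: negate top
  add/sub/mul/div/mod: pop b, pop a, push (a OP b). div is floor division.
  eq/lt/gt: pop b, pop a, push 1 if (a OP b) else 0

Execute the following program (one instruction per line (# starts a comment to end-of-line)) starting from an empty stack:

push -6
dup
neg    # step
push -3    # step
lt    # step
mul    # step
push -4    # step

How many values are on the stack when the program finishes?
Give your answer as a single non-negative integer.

After 'push -6': stack = [-6] (depth 1)
After 'dup': stack = [-6, -6] (depth 2)
After 'neg': stack = [-6, 6] (depth 2)
After 'push -3': stack = [-6, 6, -3] (depth 3)
After 'lt': stack = [-6, 0] (depth 2)
After 'mul': stack = [0] (depth 1)
After 'push -4': stack = [0, -4] (depth 2)

Answer: 2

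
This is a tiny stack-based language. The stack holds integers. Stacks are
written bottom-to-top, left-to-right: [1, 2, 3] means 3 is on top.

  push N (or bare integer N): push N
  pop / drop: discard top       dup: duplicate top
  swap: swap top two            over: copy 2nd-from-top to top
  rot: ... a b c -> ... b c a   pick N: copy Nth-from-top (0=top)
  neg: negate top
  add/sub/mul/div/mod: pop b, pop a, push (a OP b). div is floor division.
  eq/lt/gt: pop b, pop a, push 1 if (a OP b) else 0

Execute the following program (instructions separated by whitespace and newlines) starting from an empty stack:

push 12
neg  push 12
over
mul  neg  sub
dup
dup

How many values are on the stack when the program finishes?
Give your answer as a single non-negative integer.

After 'push 12': stack = [12] (depth 1)
After 'neg': stack = [-12] (depth 1)
After 'push 12': stack = [-12, 12] (depth 2)
After 'over': stack = [-12, 12, -12] (depth 3)
After 'mul': stack = [-12, -144] (depth 2)
After 'neg': stack = [-12, 144] (depth 2)
After 'sub': stack = [-156] (depth 1)
After 'dup': stack = [-156, -156] (depth 2)
After 'dup': stack = [-156, -156, -156] (depth 3)

Answer: 3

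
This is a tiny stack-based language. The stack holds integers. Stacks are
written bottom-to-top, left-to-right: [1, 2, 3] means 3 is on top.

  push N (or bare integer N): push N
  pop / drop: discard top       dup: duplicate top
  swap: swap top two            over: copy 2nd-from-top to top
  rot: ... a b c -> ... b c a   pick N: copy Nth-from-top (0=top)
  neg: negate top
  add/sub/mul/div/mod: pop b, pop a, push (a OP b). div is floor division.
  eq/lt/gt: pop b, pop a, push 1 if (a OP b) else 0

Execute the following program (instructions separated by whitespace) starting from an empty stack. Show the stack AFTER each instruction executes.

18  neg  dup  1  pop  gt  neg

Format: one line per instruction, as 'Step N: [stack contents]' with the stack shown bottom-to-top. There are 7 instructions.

Step 1: [18]
Step 2: [-18]
Step 3: [-18, -18]
Step 4: [-18, -18, 1]
Step 5: [-18, -18]
Step 6: [0]
Step 7: [0]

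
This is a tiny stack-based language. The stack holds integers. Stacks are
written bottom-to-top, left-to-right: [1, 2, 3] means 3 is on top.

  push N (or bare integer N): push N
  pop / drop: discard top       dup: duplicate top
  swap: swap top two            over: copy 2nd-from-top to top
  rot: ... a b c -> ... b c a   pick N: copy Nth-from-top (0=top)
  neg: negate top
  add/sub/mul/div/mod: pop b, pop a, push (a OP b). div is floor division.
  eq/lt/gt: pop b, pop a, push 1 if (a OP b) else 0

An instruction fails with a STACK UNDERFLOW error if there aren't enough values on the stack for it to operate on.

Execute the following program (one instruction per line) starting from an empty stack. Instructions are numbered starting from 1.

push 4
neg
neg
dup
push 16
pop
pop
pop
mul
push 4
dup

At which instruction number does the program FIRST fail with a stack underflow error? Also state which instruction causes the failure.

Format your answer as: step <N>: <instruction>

Answer: step 9: mul

Derivation:
Step 1 ('push 4'): stack = [4], depth = 1
Step 2 ('neg'): stack = [-4], depth = 1
Step 3 ('neg'): stack = [4], depth = 1
Step 4 ('dup'): stack = [4, 4], depth = 2
Step 5 ('push 16'): stack = [4, 4, 16], depth = 3
Step 6 ('pop'): stack = [4, 4], depth = 2
Step 7 ('pop'): stack = [4], depth = 1
Step 8 ('pop'): stack = [], depth = 0
Step 9 ('mul'): needs 2 value(s) but depth is 0 — STACK UNDERFLOW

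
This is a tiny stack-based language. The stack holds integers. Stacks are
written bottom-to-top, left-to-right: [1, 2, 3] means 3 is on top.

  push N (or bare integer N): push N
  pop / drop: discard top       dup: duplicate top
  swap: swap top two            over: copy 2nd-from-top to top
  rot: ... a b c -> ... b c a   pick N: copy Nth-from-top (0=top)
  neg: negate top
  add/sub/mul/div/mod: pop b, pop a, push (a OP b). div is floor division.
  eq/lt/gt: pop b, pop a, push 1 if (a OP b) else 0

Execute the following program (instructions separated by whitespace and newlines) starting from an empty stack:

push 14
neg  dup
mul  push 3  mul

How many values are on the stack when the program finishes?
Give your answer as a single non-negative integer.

After 'push 14': stack = [14] (depth 1)
After 'neg': stack = [-14] (depth 1)
After 'dup': stack = [-14, -14] (depth 2)
After 'mul': stack = [196] (depth 1)
After 'push 3': stack = [196, 3] (depth 2)
After 'mul': stack = [588] (depth 1)

Answer: 1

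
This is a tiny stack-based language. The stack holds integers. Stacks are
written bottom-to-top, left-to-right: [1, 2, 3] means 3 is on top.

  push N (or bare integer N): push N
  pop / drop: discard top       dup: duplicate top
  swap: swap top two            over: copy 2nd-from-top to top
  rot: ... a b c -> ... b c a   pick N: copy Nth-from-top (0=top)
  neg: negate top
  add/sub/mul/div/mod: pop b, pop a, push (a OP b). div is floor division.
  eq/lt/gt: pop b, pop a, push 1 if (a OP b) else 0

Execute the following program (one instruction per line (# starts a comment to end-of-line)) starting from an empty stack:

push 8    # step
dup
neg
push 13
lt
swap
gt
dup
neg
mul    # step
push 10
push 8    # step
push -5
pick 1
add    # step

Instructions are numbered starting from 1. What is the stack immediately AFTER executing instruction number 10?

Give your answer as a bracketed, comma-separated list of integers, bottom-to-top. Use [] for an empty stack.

Answer: [0]

Derivation:
Step 1 ('push 8'): [8]
Step 2 ('dup'): [8, 8]
Step 3 ('neg'): [8, -8]
Step 4 ('push 13'): [8, -8, 13]
Step 5 ('lt'): [8, 1]
Step 6 ('swap'): [1, 8]
Step 7 ('gt'): [0]
Step 8 ('dup'): [0, 0]
Step 9 ('neg'): [0, 0]
Step 10 ('mul'): [0]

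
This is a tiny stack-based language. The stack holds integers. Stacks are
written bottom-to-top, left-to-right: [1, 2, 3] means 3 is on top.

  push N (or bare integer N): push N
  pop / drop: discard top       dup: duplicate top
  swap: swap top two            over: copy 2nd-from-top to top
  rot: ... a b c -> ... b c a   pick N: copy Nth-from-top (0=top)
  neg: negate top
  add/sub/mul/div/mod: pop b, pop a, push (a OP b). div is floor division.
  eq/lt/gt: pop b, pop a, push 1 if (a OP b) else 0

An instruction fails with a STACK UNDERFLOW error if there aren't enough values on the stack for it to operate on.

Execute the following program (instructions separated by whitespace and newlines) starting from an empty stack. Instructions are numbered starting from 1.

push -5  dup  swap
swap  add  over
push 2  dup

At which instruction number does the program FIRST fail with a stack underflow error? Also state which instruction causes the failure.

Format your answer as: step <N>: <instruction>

Step 1 ('push -5'): stack = [-5], depth = 1
Step 2 ('dup'): stack = [-5, -5], depth = 2
Step 3 ('swap'): stack = [-5, -5], depth = 2
Step 4 ('swap'): stack = [-5, -5], depth = 2
Step 5 ('add'): stack = [-10], depth = 1
Step 6 ('over'): needs 2 value(s) but depth is 1 — STACK UNDERFLOW

Answer: step 6: over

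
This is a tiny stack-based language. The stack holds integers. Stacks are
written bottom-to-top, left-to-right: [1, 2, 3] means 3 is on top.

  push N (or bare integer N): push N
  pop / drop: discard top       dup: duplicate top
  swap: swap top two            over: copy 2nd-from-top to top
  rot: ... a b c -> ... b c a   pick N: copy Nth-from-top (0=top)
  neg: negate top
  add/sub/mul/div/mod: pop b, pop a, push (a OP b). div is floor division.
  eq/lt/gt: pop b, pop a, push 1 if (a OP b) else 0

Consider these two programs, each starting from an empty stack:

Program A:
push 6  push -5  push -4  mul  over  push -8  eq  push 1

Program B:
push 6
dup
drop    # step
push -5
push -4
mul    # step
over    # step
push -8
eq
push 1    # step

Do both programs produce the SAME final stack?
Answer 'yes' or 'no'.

Program A trace:
  After 'push 6': [6]
  After 'push -5': [6, -5]
  After 'push -4': [6, -5, -4]
  After 'mul': [6, 20]
  After 'over': [6, 20, 6]
  After 'push -8': [6, 20, 6, -8]
  After 'eq': [6, 20, 0]
  After 'push 1': [6, 20, 0, 1]
Program A final stack: [6, 20, 0, 1]

Program B trace:
  After 'push 6': [6]
  After 'dup': [6, 6]
  After 'drop': [6]
  After 'push -5': [6, -5]
  After 'push -4': [6, -5, -4]
  After 'mul': [6, 20]
  After 'over': [6, 20, 6]
  After 'push -8': [6, 20, 6, -8]
  After 'eq': [6, 20, 0]
  After 'push 1': [6, 20, 0, 1]
Program B final stack: [6, 20, 0, 1]
Same: yes

Answer: yes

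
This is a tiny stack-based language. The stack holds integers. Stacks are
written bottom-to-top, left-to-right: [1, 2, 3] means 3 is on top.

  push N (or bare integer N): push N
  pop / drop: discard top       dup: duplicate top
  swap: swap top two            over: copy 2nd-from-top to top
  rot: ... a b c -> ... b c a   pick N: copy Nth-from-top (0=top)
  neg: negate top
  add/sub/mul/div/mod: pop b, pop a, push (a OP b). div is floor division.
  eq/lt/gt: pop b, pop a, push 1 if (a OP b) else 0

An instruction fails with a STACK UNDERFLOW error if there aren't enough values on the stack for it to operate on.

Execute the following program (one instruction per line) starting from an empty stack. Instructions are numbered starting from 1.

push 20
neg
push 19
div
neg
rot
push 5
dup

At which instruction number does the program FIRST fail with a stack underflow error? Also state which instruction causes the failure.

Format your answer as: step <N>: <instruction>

Step 1 ('push 20'): stack = [20], depth = 1
Step 2 ('neg'): stack = [-20], depth = 1
Step 3 ('push 19'): stack = [-20, 19], depth = 2
Step 4 ('div'): stack = [-2], depth = 1
Step 5 ('neg'): stack = [2], depth = 1
Step 6 ('rot'): needs 3 value(s) but depth is 1 — STACK UNDERFLOW

Answer: step 6: rot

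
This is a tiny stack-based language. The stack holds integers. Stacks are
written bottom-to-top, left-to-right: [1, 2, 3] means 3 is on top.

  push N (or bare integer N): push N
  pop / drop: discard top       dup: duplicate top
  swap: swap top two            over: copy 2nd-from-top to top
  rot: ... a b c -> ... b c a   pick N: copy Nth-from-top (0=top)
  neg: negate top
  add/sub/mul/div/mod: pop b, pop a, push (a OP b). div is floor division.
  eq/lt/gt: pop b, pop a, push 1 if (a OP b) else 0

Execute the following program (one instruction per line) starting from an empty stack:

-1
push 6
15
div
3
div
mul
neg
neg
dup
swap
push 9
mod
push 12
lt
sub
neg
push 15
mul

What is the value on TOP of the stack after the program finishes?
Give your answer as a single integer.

After 'push -1': [-1]
After 'push 6': [-1, 6]
After 'push 15': [-1, 6, 15]
After 'div': [-1, 0]
After 'push 3': [-1, 0, 3]
After 'div': [-1, 0]
After 'mul': [0]
After 'neg': [0]
After 'neg': [0]
After 'dup': [0, 0]
After 'swap': [0, 0]
After 'push 9': [0, 0, 9]
After 'mod': [0, 0]
After 'push 12': [0, 0, 12]
After 'lt': [0, 1]
After 'sub': [-1]
After 'neg': [1]
After 'push 15': [1, 15]
After 'mul': [15]

Answer: 15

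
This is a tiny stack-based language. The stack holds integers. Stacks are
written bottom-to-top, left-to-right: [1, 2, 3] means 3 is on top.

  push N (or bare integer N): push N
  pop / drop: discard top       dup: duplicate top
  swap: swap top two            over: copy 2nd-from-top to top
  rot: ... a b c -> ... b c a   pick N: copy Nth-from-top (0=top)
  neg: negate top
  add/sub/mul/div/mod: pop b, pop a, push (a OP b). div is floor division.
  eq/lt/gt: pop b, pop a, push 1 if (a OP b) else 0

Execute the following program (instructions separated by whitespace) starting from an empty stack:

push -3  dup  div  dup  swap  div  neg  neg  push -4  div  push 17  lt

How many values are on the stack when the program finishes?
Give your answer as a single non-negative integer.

After 'push -3': stack = [-3] (depth 1)
After 'dup': stack = [-3, -3] (depth 2)
After 'div': stack = [1] (depth 1)
After 'dup': stack = [1, 1] (depth 2)
After 'swap': stack = [1, 1] (depth 2)
After 'div': stack = [1] (depth 1)
After 'neg': stack = [-1] (depth 1)
After 'neg': stack = [1] (depth 1)
After 'push -4': stack = [1, -4] (depth 2)
After 'div': stack = [-1] (depth 1)
After 'push 17': stack = [-1, 17] (depth 2)
After 'lt': stack = [1] (depth 1)

Answer: 1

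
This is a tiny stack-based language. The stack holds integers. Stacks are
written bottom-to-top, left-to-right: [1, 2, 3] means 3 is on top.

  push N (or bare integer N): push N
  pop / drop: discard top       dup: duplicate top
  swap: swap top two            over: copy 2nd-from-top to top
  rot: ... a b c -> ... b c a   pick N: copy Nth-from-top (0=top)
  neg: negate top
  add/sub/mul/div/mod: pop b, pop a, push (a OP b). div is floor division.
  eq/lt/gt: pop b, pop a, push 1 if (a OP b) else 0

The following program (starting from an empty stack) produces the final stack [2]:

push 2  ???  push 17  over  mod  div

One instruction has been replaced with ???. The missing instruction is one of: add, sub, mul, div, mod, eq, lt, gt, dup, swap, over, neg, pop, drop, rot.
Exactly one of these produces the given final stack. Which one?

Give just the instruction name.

Answer: neg

Derivation:
Stack before ???: [2]
Stack after ???:  [-2]
The instruction that transforms [2] -> [-2] is: neg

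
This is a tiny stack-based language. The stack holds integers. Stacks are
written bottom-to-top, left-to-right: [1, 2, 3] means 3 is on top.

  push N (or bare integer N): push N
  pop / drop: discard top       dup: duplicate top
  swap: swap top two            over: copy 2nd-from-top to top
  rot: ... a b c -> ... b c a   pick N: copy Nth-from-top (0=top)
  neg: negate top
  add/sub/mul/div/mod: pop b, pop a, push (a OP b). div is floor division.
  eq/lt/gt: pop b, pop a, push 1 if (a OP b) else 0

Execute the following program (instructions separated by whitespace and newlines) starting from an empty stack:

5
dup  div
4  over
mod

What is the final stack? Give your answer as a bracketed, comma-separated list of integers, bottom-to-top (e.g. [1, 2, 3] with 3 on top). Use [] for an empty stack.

After 'push 5': [5]
After 'dup': [5, 5]
After 'div': [1]
After 'push 4': [1, 4]
After 'over': [1, 4, 1]
After 'mod': [1, 0]

Answer: [1, 0]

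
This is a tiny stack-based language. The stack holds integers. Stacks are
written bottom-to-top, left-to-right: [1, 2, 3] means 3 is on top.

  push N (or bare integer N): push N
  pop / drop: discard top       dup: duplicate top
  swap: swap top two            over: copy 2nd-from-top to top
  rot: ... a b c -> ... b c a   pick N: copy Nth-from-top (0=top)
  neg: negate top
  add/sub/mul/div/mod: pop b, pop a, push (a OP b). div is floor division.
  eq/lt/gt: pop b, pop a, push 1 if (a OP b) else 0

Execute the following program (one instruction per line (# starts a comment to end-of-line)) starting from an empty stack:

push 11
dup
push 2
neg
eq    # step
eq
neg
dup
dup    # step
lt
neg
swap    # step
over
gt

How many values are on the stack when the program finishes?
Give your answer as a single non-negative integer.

Answer: 2

Derivation:
After 'push 11': stack = [11] (depth 1)
After 'dup': stack = [11, 11] (depth 2)
After 'push 2': stack = [11, 11, 2] (depth 3)
After 'neg': stack = [11, 11, -2] (depth 3)
After 'eq': stack = [11, 0] (depth 2)
After 'eq': stack = [0] (depth 1)
After 'neg': stack = [0] (depth 1)
After 'dup': stack = [0, 0] (depth 2)
After 'dup': stack = [0, 0, 0] (depth 3)
After 'lt': stack = [0, 0] (depth 2)
After 'neg': stack = [0, 0] (depth 2)
After 'swap': stack = [0, 0] (depth 2)
After 'over': stack = [0, 0, 0] (depth 3)
After 'gt': stack = [0, 0] (depth 2)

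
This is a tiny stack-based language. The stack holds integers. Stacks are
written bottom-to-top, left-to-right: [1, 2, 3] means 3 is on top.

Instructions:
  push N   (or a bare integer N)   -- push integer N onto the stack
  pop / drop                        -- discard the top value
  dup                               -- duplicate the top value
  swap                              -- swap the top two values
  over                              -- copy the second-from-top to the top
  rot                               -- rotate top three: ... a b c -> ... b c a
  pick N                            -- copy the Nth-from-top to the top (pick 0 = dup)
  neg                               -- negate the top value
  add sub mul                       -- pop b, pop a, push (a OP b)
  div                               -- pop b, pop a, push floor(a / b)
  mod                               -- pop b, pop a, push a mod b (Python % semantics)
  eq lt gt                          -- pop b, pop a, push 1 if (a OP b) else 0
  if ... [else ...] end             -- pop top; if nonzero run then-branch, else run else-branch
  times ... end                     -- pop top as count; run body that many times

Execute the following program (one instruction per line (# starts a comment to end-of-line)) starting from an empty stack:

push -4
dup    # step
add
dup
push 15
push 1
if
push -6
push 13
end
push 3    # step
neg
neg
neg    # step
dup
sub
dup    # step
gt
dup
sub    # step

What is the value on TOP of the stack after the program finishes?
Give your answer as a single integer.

After 'push -4': [-4]
After 'dup': [-4, -4]
After 'add': [-8]
After 'dup': [-8, -8]
After 'push 15': [-8, -8, 15]
After 'push 1': [-8, -8, 15, 1]
After 'if': [-8, -8, 15]
After 'push -6': [-8, -8, 15, -6]
After 'push 13': [-8, -8, 15, -6, 13]
After 'push 3': [-8, -8, 15, -6, 13, 3]
After 'neg': [-8, -8, 15, -6, 13, -3]
After 'neg': [-8, -8, 15, -6, 13, 3]
After 'neg': [-8, -8, 15, -6, 13, -3]
After 'dup': [-8, -8, 15, -6, 13, -3, -3]
After 'sub': [-8, -8, 15, -6, 13, 0]
After 'dup': [-8, -8, 15, -6, 13, 0, 0]
After 'gt': [-8, -8, 15, -6, 13, 0]
After 'dup': [-8, -8, 15, -6, 13, 0, 0]
After 'sub': [-8, -8, 15, -6, 13, 0]

Answer: 0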